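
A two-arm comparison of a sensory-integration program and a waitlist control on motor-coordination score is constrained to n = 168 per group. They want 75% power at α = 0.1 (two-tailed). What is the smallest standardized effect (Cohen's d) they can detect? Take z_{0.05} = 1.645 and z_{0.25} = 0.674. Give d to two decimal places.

d_min ≈ 0.25

For two independent groups of n = 168 each: d_min = (z_{α/2} + z_β)·√(2/n).
z-sum = 1.645 + 0.674 = 2.319.
d_min = 2.319 × √(2/168) = 2.319 × 0.1091 = 0.253.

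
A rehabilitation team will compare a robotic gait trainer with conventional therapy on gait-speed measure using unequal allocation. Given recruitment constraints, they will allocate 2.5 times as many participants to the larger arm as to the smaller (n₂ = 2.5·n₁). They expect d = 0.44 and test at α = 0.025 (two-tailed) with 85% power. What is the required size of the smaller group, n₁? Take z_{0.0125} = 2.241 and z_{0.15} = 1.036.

With allocation ratio k = n₂/n₁ = 2.5, Var(x̄₁−x̄₂) = σ²(1/n₁ + 1/(k·n₁)) = σ²·(k+1)/(k·n₁).
So n₁ = (1 + 1/k)·((z_{α/2} + z_β)/d)² = 1.400 × (3.277/0.44)².
n₁ = 1.400 × 55.47 = 77.7.
Round up: n₁ = 78, giving n₂ = 2.5 × 78 = 195.

n₁ = 78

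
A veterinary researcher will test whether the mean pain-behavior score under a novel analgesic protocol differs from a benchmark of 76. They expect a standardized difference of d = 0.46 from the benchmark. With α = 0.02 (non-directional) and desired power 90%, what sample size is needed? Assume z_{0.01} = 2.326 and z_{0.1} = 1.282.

For a one-sample test: n = ((z_{α/2} + z_β) / d)².
z_{α/2} + z_β = 2.326 + 1.282 = 3.608.
n = (3.608 / 0.46)² = 7.843² = 61.52.
Round up.

n = 62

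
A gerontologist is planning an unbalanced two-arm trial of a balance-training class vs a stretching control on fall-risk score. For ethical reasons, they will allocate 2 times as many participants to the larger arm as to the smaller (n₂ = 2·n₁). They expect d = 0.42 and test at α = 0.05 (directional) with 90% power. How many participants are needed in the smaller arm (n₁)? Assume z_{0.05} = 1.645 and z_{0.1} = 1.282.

With allocation ratio k = n₂/n₁ = 2, Var(x̄₁−x̄₂) = σ²(1/n₁ + 1/(k·n₁)) = σ²·(k+1)/(k·n₁).
So n₁ = (1 + 1/k)·((z_{α} + z_β)/d)² = 1.500 × (2.927/0.42)².
n₁ = 1.500 × 48.57 = 72.9.
Round up: n₁ = 73, giving n₂ = 2 × 73 = 146.

n₁ = 73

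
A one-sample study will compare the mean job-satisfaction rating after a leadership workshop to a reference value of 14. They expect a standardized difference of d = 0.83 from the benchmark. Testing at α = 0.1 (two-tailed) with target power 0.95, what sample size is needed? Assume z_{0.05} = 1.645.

For a one-sample test: n = ((z_{α/2} + z_β) / d)².
z_{α/2} + z_β = 1.645 + 1.645 = 3.290.
n = (3.290 / 0.83)² = 3.964² = 15.71.
Round up.

n = 16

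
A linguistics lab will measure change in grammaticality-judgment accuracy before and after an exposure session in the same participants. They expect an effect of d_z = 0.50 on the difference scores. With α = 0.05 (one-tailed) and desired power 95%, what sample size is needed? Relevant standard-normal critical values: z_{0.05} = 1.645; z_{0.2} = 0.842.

n = 44 pairs

For a paired (one-sample on differences) test: n = ((z_{α} + z_β) / d)².
z_{α} + z_β = 1.645 + 1.645 = 3.290.
n = (3.290 / 0.50)² = 6.580² = 43.30.
Round up.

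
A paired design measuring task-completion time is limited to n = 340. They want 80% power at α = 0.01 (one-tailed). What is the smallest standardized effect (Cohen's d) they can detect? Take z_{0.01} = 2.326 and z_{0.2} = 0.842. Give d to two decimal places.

d_min ≈ 0.17

For a single sample (or paired design) of n = 340: d_min = (z_{α} + z_β)/√n.
z-sum = 2.326 + 0.842 = 3.168.
d_min = 3.168 / √340 = 3.168 / 18.439 = 0.172.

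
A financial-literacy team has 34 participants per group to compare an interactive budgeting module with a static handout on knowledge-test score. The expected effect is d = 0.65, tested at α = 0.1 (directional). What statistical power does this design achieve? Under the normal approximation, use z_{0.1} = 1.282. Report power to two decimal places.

power ≈ 0.92

For two equal groups, power = Φ(d·√(n/2) − z_{α}).
d·√(n/2) = 0.65 × √(34/2) = 0.65 × 4.123 = 2.680.
z_β = 2.680 − 1.282 = 1.398.
Power = Φ(1.398) = 0.919.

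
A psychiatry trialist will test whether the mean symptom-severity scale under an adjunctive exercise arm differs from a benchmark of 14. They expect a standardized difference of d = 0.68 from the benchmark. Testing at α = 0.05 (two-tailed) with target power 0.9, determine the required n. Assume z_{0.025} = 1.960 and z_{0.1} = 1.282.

n = 23

For a one-sample test: n = ((z_{α/2} + z_β) / d)².
z_{α/2} + z_β = 1.960 + 1.282 = 3.242.
n = (3.242 / 0.68)² = 4.768² = 22.73.
Round up.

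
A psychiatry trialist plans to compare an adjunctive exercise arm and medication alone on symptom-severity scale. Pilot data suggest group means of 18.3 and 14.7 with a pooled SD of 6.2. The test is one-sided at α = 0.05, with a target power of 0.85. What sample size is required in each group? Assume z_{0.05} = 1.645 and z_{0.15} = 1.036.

n = 43 per group

Cohen's d = |M₁ − M₂| / SD_pooled = |18.3 − 14.7| / 6.2 = 3.6 / 6.2 = 0.581.
For two independent groups with equal n: n = 2·((z_{α} + z_β) / d)².
z_{α} + z_β = 1.645 + 1.036 = 2.681.
n = 2 × (2.681 / 0.581)² = 2 × 4.614² = 2 × 21.29 = 42.6.
Round up to the next whole participant.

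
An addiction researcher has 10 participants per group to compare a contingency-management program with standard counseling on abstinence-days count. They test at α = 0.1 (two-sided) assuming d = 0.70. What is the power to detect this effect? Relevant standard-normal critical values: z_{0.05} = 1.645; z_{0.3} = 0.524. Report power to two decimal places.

For two equal groups, power = Φ(d·√(n/2) − z_{α/2}).
d·√(n/2) = 0.70 × √(10/2) = 0.70 × 2.236 = 1.565.
z_β = 1.565 − 1.645 = -0.080.
Power = Φ(-0.080) = 0.468.

power ≈ 0.47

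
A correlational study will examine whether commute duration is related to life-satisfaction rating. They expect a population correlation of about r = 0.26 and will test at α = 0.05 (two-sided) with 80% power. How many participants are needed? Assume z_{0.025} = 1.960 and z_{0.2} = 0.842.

Fisher's z: C = ½·ln((1+r)/(1−r)) = ½·ln(1.7027) = 0.2661.
n = ((z_{α/2} + z_β)/C)² + 3.
(1.960 + 0.842) / 0.2661 = 2.802 / 0.2661 = 10.530.
n = 10.530² + 3 = 110.88 + 3 = 113.9.
Round up.

n = 114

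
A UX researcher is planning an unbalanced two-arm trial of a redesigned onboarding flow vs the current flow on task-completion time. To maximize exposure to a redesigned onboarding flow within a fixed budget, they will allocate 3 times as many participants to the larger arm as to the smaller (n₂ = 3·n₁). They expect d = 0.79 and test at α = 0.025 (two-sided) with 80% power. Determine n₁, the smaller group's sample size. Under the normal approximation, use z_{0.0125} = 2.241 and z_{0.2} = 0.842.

n₁ = 21

With allocation ratio k = n₂/n₁ = 3, Var(x̄₁−x̄₂) = σ²(1/n₁ + 1/(k·n₁)) = σ²·(k+1)/(k·n₁).
So n₁ = (1 + 1/k)·((z_{α/2} + z_β)/d)² = 1.333 × (3.083/0.79)².
n₁ = 1.333 × 15.23 = 20.3.
Round up: n₁ = 21, giving n₂ = 3 × 21 = 63.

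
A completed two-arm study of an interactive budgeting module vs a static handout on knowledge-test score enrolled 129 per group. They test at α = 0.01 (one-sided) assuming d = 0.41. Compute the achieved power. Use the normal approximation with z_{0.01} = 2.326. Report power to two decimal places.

For two equal groups, power = Φ(d·√(n/2) − z_{α}).
d·√(n/2) = 0.41 × √(129/2) = 0.41 × 8.031 = 3.293.
z_β = 3.293 − 2.326 = 0.967.
Power = Φ(0.967) = 0.833.

power ≈ 0.83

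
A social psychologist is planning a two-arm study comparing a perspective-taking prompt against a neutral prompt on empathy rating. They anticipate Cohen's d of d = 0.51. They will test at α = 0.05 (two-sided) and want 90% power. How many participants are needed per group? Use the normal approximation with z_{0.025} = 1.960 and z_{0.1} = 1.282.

n = 81 per group

For two independent groups with equal n: n = 2·((z_{α/2} + z_β) / d)².
z_{α/2} + z_β = 1.960 + 1.282 = 3.242.
n = 2 × (3.242 / 0.51)² = 2 × 6.357² = 2 × 40.41 = 80.8.
Round up to the next whole participant.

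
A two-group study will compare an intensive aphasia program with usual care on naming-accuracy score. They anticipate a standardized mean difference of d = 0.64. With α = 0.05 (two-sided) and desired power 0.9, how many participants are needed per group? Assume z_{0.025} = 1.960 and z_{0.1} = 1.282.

For two independent groups with equal n: n = 2·((z_{α/2} + z_β) / d)².
z_{α/2} + z_β = 1.960 + 1.282 = 3.242.
n = 2 × (3.242 / 0.64)² = 2 × 5.066² = 2 × 25.66 = 51.3.
Round up to the next whole participant.

n = 52 per group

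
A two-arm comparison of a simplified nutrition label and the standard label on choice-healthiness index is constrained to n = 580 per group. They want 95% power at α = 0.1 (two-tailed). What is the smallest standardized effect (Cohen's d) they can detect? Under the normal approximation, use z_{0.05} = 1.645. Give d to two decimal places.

d_min ≈ 0.19

For two independent groups of n = 580 each: d_min = (z_{α/2} + z_β)·√(2/n).
z-sum = 1.645 + 1.645 = 3.290.
d_min = 3.290 × √(2/580) = 3.290 × 0.0587 = 0.193.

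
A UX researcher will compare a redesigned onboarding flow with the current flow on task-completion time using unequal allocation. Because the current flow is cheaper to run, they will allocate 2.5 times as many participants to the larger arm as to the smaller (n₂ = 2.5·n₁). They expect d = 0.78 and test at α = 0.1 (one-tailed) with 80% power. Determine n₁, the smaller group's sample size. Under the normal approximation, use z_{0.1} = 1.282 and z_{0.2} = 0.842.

With allocation ratio k = n₂/n₁ = 2.5, Var(x̄₁−x̄₂) = σ²(1/n₁ + 1/(k·n₁)) = σ²·(k+1)/(k·n₁).
So n₁ = (1 + 1/k)·((z_{α} + z_β)/d)² = 1.400 × (2.124/0.78)².
n₁ = 1.400 × 7.42 = 10.4.
Round up: n₁ = 11, giving n₂ = ⌈2.5 × 11⌉ = ⌈27.5⌉ = 28.

n₁ = 11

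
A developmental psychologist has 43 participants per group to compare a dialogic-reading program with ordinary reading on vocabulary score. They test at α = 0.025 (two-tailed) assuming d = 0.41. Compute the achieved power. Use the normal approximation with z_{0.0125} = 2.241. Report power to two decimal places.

For two equal groups, power = Φ(d·√(n/2) − z_{α/2}).
d·√(n/2) = 0.41 × √(43/2) = 0.41 × 4.637 = 1.901.
z_β = 1.901 − 2.241 = -0.340.
Power = Φ(-0.340) = 0.367.

power ≈ 0.37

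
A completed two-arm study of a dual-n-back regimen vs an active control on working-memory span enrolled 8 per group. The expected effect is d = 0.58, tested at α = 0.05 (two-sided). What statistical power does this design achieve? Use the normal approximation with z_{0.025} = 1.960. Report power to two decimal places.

For two equal groups, power = Φ(d·√(n/2) − z_{α/2}).
d·√(n/2) = 0.58 × √(8/2) = 0.58 × 2.000 = 1.160.
z_β = 1.160 − 1.960 = -0.800.
Power = Φ(-0.800) = 0.212.

power ≈ 0.21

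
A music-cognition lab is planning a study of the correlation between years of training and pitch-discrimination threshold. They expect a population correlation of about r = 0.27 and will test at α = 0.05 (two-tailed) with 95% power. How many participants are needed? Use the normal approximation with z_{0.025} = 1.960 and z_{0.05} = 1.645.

n = 173

Fisher's z: C = ½·ln((1+r)/(1−r)) = ½·ln(1.7397) = 0.2769.
n = ((z_{α/2} + z_β)/C)² + 3.
(1.960 + 1.645) / 0.2769 = 3.605 / 0.2769 = 13.019.
n = 13.019² + 3 = 169.50 + 3 = 172.5.
Round up.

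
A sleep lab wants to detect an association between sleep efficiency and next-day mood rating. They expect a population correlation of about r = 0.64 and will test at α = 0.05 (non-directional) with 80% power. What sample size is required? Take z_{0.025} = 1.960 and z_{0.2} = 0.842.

Fisher's z: C = ½·ln((1+r)/(1−r)) = ½·ln(4.5556) = 0.7582.
n = ((z_{α/2} + z_β)/C)² + 3.
(1.960 + 0.842) / 0.7582 = 2.802 / 0.7582 = 3.696.
n = 3.696² + 3 = 13.66 + 3 = 16.7.
Round up.

n = 17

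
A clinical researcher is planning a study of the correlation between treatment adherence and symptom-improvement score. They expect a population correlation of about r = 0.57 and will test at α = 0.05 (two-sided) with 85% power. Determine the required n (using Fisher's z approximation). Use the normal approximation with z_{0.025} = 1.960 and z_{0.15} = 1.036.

Fisher's z: C = ½·ln((1+r)/(1−r)) = ½·ln(3.6512) = 0.6475.
n = ((z_{α/2} + z_β)/C)² + 3.
(1.960 + 1.036) / 0.6475 = 2.996 / 0.6475 = 4.627.
n = 4.627² + 3 = 21.41 + 3 = 24.4.
Round up.

n = 25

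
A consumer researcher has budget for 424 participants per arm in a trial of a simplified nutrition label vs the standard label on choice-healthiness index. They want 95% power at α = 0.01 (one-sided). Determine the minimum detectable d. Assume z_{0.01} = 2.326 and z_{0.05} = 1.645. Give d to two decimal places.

d_min ≈ 0.27

For two independent groups of n = 424 each: d_min = (z_{α} + z_β)·√(2/n).
z-sum = 2.326 + 1.645 = 3.971.
d_min = 3.971 × √(2/424) = 3.971 × 0.0687 = 0.273.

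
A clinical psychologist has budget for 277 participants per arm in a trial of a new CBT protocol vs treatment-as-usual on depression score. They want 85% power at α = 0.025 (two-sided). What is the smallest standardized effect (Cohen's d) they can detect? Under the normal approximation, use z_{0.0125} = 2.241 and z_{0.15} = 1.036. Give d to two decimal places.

For two independent groups of n = 277 each: d_min = (z_{α/2} + z_β)·√(2/n).
z-sum = 2.241 + 1.036 = 3.277.
d_min = 3.277 × √(2/277) = 3.277 × 0.0850 = 0.278.

d_min ≈ 0.28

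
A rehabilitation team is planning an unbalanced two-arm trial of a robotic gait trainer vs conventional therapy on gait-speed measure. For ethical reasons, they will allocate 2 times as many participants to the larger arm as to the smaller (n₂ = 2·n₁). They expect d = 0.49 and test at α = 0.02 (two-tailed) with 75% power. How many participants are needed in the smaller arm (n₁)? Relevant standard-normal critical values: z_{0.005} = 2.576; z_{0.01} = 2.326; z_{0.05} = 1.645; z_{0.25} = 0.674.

With allocation ratio k = n₂/n₁ = 2, Var(x̄₁−x̄₂) = σ²(1/n₁ + 1/(k·n₁)) = σ²·(k+1)/(k·n₁).
So n₁ = (1 + 1/k)·((z_{α/2} + z_β)/d)² = 1.500 × (3.000/0.49)².
n₁ = 1.500 × 37.48 = 56.2.
Round up: n₁ = 57, giving n₂ = 2 × 57 = 114.

n₁ = 57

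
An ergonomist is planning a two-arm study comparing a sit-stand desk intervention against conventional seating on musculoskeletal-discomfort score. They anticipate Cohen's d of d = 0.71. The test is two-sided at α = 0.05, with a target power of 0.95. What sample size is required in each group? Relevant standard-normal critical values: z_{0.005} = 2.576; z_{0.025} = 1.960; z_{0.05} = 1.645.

For two independent groups with equal n: n = 2·((z_{α/2} + z_β) / d)².
z_{α/2} + z_β = 1.960 + 1.645 = 3.605.
n = 2 × (3.605 / 0.71)² = 2 × 5.077² = 2 × 25.78 = 51.6.
Round up to the next whole participant.

n = 52 per group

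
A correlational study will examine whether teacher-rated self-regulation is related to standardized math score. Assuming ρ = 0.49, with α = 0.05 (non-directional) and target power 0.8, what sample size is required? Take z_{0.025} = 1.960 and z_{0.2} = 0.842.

Fisher's z: C = ½·ln((1+r)/(1−r)) = ½·ln(2.9216) = 0.5361.
n = ((z_{α/2} + z_β)/C)² + 3.
(1.960 + 0.842) / 0.5361 = 2.802 / 0.5361 = 5.227.
n = 5.227² + 3 = 27.32 + 3 = 30.3.
Round up.

n = 31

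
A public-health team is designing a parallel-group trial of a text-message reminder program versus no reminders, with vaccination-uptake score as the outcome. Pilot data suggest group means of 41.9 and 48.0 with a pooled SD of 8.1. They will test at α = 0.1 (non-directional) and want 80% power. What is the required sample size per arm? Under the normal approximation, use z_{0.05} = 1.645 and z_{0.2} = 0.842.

Cohen's d = |M₁ − M₂| / SD_pooled = |41.9 − 48.0| / 8.1 = 6.1 / 8.1 = 0.753.
For two independent groups with equal n: n = 2·((z_{α/2} + z_β) / d)².
z_{α/2} + z_β = 1.645 + 0.842 = 2.487.
n = 2 × (2.487 / 0.753)² = 2 × 3.303² = 2 × 10.91 = 21.8.
Round up to the next whole participant.

n = 22 per group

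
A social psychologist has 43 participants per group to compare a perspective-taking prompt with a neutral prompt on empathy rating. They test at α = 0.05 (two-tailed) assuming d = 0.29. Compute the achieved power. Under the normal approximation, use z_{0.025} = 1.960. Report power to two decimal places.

power ≈ 0.27

For two equal groups, power = Φ(d·√(n/2) − z_{α/2}).
d·√(n/2) = 0.29 × √(43/2) = 0.29 × 4.637 = 1.345.
z_β = 1.345 − 1.960 = -0.615.
Power = Φ(-0.615) = 0.269.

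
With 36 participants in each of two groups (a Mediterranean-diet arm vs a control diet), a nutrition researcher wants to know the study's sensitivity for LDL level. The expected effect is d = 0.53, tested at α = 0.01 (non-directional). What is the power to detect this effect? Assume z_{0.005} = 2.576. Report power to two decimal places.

power ≈ 0.37

For two equal groups, power = Φ(d·√(n/2) − z_{α/2}).
d·√(n/2) = 0.53 × √(36/2) = 0.53 × 4.243 = 2.249.
z_β = 2.249 − 2.576 = -0.327.
Power = Φ(-0.327) = 0.372.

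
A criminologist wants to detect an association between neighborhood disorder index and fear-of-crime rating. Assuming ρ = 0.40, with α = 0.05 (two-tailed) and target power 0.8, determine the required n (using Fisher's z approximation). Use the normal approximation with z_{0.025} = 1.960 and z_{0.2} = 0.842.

Fisher's z: C = ½·ln((1+r)/(1−r)) = ½·ln(2.3333) = 0.4236.
n = ((z_{α/2} + z_β)/C)² + 3.
(1.960 + 0.842) / 0.4236 = 2.802 / 0.4236 = 6.615.
n = 6.615² + 3 = 43.75 + 3 = 46.8.
Round up.

n = 47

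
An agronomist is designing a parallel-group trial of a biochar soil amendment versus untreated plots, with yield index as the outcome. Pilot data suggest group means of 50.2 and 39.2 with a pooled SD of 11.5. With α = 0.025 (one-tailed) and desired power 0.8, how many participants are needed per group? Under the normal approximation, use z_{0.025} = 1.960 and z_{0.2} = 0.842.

Cohen's d = |M₁ − M₂| / SD_pooled = |50.2 − 39.2| / 11.5 = 11.0 / 11.5 = 0.957.
For two independent groups with equal n: n = 2·((z_{α} + z_β) / d)².
z_{α} + z_β = 1.960 + 0.842 = 2.802.
n = 2 × (2.802 / 0.957)² = 2 × 2.928² = 2 × 8.57 = 17.1.
Round up to the next whole participant.

n = 18 per group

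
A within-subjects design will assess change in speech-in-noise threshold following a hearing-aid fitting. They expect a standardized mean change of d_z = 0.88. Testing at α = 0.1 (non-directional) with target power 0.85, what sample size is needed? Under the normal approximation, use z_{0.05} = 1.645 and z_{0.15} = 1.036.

For a paired (one-sample on differences) test: n = ((z_{α/2} + z_β) / d)².
z_{α/2} + z_β = 1.645 + 1.036 = 2.681.
n = (2.681 / 0.88)² = 3.047² = 9.28.
Round up.

n = 10 pairs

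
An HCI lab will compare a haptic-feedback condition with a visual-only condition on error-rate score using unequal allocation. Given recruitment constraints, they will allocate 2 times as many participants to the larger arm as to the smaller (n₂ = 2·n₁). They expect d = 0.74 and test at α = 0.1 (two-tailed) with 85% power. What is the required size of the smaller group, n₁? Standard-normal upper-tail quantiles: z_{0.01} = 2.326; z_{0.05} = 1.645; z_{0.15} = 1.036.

n₁ = 20

With allocation ratio k = n₂/n₁ = 2, Var(x̄₁−x̄₂) = σ²(1/n₁ + 1/(k·n₁)) = σ²·(k+1)/(k·n₁).
So n₁ = (1 + 1/k)·((z_{α/2} + z_β)/d)² = 1.500 × (2.681/0.74)².
n₁ = 1.500 × 13.13 = 19.7.
Round up: n₁ = 20, giving n₂ = 2 × 20 = 40.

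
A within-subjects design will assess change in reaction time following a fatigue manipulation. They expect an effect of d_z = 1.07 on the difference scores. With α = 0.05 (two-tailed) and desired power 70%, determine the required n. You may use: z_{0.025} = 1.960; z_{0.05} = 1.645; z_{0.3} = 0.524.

For a paired (one-sample on differences) test: n = ((z_{α/2} + z_β) / d)².
z_{α/2} + z_β = 1.960 + 0.524 = 2.484.
n = (2.484 / 1.07)² = 2.321² = 5.39.
Round up.

n = 6 pairs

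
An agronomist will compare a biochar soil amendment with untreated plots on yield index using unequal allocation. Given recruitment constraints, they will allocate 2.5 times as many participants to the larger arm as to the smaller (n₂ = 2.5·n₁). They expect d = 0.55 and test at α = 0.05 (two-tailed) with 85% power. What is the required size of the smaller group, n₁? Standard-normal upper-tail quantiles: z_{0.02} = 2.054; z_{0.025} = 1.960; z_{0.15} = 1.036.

With allocation ratio k = n₂/n₁ = 2.5, Var(x̄₁−x̄₂) = σ²(1/n₁ + 1/(k·n₁)) = σ²·(k+1)/(k·n₁).
So n₁ = (1 + 1/k)·((z_{α/2} + z_β)/d)² = 1.400 × (2.996/0.55)².
n₁ = 1.400 × 29.67 = 41.5.
Round up: n₁ = 42, giving n₂ = 2.5 × 42 = 105.

n₁ = 42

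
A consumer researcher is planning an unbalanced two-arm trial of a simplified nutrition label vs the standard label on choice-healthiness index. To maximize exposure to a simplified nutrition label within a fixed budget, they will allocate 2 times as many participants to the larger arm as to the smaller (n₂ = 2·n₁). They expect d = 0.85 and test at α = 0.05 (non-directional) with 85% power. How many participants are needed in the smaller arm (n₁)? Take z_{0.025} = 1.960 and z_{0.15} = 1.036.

With allocation ratio k = n₂/n₁ = 2, Var(x̄₁−x̄₂) = σ²(1/n₁ + 1/(k·n₁)) = σ²·(k+1)/(k·n₁).
So n₁ = (1 + 1/k)·((z_{α/2} + z_β)/d)² = 1.500 × (2.996/0.85)².
n₁ = 1.500 × 12.42 = 18.6.
Round up: n₁ = 19, giving n₂ = 2 × 19 = 38.

n₁ = 19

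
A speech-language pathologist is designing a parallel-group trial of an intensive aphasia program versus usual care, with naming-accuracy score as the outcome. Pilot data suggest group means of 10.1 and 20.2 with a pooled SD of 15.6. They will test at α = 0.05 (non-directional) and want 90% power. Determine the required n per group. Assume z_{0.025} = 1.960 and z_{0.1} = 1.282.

n = 51 per group

Cohen's d = |M₁ − M₂| / SD_pooled = |10.1 − 20.2| / 15.6 = 10.1 / 15.6 = 0.647.
For two independent groups with equal n: n = 2·((z_{α/2} + z_β) / d)².
z_{α/2} + z_β = 1.960 + 1.282 = 3.242.
n = 2 × (3.242 / 0.647)² = 2 × 5.011² = 2 × 25.11 = 50.2.
Round up to the next whole participant.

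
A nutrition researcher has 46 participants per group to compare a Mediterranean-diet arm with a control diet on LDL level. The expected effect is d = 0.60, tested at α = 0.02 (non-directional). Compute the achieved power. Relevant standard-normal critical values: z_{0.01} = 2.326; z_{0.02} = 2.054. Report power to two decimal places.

For two equal groups, power = Φ(d·√(n/2) − z_{α/2}).
d·√(n/2) = 0.60 × √(46/2) = 0.60 × 4.796 = 2.877.
z_β = 2.877 − 2.326 = 0.551.
Power = Φ(0.551) = 0.709.

power ≈ 0.71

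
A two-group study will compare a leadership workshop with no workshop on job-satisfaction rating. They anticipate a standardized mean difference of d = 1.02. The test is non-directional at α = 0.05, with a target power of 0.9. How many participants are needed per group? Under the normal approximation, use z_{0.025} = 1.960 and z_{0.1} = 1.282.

For two independent groups with equal n: n = 2·((z_{α/2} + z_β) / d)².
z_{α/2} + z_β = 1.960 + 1.282 = 3.242.
n = 2 × (3.242 / 1.02)² = 2 × 3.178² = 2 × 10.10 = 20.2.
Round up to the next whole participant.

n = 21 per group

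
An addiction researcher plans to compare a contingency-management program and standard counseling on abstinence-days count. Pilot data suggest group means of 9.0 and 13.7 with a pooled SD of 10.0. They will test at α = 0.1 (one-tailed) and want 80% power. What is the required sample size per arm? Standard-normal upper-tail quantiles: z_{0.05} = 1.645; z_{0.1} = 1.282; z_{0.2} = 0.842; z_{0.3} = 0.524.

n = 41 per group

Cohen's d = |M₁ − M₂| / SD_pooled = |9.0 − 13.7| / 10.0 = 4.7 / 10.0 = 0.470.
For two independent groups with equal n: n = 2·((z_{α} + z_β) / d)².
z_{α} + z_β = 1.282 + 0.842 = 2.124.
n = 2 × (2.124 / 0.470)² = 2 × 4.519² = 2 × 20.42 = 40.8.
Round up to the next whole participant.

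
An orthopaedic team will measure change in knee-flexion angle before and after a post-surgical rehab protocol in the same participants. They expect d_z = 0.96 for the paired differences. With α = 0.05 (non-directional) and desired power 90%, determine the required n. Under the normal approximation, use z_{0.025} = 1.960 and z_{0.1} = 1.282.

n = 12 pairs

For a paired (one-sample on differences) test: n = ((z_{α/2} + z_β) / d)².
z_{α/2} + z_β = 1.960 + 1.282 = 3.242.
n = (3.242 / 0.96)² = 3.377² = 11.40.
Round up.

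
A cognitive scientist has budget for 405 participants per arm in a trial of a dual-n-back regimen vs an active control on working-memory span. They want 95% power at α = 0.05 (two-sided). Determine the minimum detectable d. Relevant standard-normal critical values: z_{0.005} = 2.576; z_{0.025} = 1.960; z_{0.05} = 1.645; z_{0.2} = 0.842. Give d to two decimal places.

d_min ≈ 0.25

For two independent groups of n = 405 each: d_min = (z_{α/2} + z_β)·√(2/n).
z-sum = 1.960 + 1.645 = 3.605.
d_min = 3.605 × √(2/405) = 3.605 × 0.0703 = 0.253.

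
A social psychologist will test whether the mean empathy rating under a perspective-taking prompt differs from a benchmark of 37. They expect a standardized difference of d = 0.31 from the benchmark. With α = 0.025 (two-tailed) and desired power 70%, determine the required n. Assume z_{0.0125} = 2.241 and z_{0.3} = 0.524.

For a one-sample test: n = ((z_{α/2} + z_β) / d)².
z_{α/2} + z_β = 2.241 + 0.524 = 2.765.
n = (2.765 / 0.31)² = 8.919² = 79.55.
Round up.

n = 80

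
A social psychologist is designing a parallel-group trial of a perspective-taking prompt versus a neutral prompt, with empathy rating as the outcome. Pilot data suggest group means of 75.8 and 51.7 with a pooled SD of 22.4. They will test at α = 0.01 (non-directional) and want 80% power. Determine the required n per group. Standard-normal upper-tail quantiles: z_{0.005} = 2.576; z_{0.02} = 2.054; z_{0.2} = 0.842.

Cohen's d = |M₁ − M₂| / SD_pooled = |75.8 − 51.7| / 22.4 = 24.1 / 22.4 = 1.076.
For two independent groups with equal n: n = 2·((z_{α/2} + z_β) / d)².
z_{α/2} + z_β = 2.576 + 0.842 = 3.418.
n = 2 × (3.418 / 1.076)² = 2 × 3.177² = 2 × 10.09 = 20.2.
Round up to the next whole participant.

n = 21 per group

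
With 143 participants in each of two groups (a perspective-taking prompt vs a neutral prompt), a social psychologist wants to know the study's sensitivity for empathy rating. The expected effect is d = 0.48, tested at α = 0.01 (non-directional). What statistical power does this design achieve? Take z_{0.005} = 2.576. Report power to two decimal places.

power ≈ 0.93

For two equal groups, power = Φ(d·√(n/2) − z_{α/2}).
d·√(n/2) = 0.48 × √(143/2) = 0.48 × 8.456 = 4.059.
z_β = 4.059 − 2.576 = 1.483.
Power = Φ(1.483) = 0.931.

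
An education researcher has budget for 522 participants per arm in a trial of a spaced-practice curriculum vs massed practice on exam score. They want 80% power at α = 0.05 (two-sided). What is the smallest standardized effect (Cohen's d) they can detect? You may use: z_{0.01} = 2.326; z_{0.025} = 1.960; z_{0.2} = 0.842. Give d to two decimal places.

For two independent groups of n = 522 each: d_min = (z_{α/2} + z_β)·√(2/n).
z-sum = 1.960 + 0.842 = 2.802.
d_min = 2.802 × √(2/522) = 2.802 × 0.0619 = 0.173.

d_min ≈ 0.17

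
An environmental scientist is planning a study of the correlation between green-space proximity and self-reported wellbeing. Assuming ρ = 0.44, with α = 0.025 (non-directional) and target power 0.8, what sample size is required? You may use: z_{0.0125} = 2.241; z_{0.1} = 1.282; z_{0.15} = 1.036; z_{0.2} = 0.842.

n = 46

Fisher's z: C = ½·ln((1+r)/(1−r)) = ½·ln(2.5714) = 0.4722.
n = ((z_{α/2} + z_β)/C)² + 3.
(2.241 + 0.842) / 0.4722 = 3.083 / 0.4722 = 6.529.
n = 6.529² + 3 = 42.63 + 3 = 45.6.
Round up.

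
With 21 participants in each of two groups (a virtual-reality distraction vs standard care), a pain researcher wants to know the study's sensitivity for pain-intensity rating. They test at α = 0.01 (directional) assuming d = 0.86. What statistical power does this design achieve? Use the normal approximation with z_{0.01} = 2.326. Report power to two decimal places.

power ≈ 0.68

For two equal groups, power = Φ(d·√(n/2) − z_{α}).
d·√(n/2) = 0.86 × √(21/2) = 0.86 × 3.240 = 2.787.
z_β = 2.787 − 2.326 = 0.461.
Power = Φ(0.461) = 0.677.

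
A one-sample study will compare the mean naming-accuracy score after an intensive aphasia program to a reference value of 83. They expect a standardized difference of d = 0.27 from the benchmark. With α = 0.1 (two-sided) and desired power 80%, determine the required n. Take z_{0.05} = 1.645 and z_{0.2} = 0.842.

n = 85

For a one-sample test: n = ((z_{α/2} + z_β) / d)².
z_{α/2} + z_β = 1.645 + 0.842 = 2.487.
n = (2.487 / 0.27)² = 9.211² = 84.84.
Round up.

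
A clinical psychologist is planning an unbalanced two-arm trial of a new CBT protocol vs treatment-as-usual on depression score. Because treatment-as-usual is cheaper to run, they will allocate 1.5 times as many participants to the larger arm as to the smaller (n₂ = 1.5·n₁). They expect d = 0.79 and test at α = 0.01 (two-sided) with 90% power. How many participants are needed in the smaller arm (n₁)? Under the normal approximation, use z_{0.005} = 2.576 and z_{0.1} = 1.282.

With allocation ratio k = n₂/n₁ = 1.5, Var(x̄₁−x̄₂) = σ²(1/n₁ + 1/(k·n₁)) = σ²·(k+1)/(k·n₁).
So n₁ = (1 + 1/k)·((z_{α/2} + z_β)/d)² = 1.667 × (3.858/0.79)².
n₁ = 1.667 × 23.85 = 39.7.
Round up: n₁ = 40, giving n₂ = 1.5 × 40 = 60.

n₁ = 40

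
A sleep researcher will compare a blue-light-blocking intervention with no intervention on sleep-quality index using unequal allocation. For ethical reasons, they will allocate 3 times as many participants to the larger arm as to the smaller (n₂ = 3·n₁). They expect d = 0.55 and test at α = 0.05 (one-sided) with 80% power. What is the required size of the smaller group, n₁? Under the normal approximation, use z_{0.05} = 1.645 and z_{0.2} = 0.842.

With allocation ratio k = n₂/n₁ = 3, Var(x̄₁−x̄₂) = σ²(1/n₁ + 1/(k·n₁)) = σ²·(k+1)/(k·n₁).
So n₁ = (1 + 1/k)·((z_{α} + z_β)/d)² = 1.333 × (2.487/0.55)².
n₁ = 1.333 × 20.45 = 27.3.
Round up: n₁ = 28, giving n₂ = 3 × 28 = 84.

n₁ = 28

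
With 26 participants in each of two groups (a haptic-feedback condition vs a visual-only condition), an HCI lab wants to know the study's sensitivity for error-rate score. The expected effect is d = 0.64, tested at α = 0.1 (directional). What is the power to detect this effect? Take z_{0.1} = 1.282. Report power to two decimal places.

For two equal groups, power = Φ(d·√(n/2) − z_{α}).
d·√(n/2) = 0.64 × √(26/2) = 0.64 × 3.606 = 2.308.
z_β = 2.308 − 1.282 = 1.026.
Power = Φ(1.026) = 0.847.

power ≈ 0.85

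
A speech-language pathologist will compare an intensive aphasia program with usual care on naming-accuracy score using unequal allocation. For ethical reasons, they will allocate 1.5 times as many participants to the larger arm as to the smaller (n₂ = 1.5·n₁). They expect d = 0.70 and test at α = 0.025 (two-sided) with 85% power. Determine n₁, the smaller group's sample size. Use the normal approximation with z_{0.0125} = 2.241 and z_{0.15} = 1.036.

n₁ = 37

With allocation ratio k = n₂/n₁ = 1.5, Var(x̄₁−x̄₂) = σ²(1/n₁ + 1/(k·n₁)) = σ²·(k+1)/(k·n₁).
So n₁ = (1 + 1/k)·((z_{α/2} + z_β)/d)² = 1.667 × (3.277/0.70)².
n₁ = 1.667 × 21.92 = 36.5.
Round up: n₁ = 37, giving n₂ = ⌈1.5 × 37⌉ = ⌈55.5⌉ = 56.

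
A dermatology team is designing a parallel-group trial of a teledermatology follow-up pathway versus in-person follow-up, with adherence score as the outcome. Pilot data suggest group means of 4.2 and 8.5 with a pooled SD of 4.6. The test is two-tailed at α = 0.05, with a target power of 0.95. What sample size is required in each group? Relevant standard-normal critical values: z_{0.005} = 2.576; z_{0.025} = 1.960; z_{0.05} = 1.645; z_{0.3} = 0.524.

Cohen's d = |M₁ − M₂| / SD_pooled = |4.2 − 8.5| / 4.6 = 4.3 / 4.6 = 0.935.
For two independent groups with equal n: n = 2·((z_{α/2} + z_β) / d)².
z_{α/2} + z_β = 1.960 + 1.645 = 3.605.
n = 2 × (3.605 / 0.935)² = 2 × 3.856² = 2 × 14.87 = 29.7.
Round up to the next whole participant.

n = 30 per group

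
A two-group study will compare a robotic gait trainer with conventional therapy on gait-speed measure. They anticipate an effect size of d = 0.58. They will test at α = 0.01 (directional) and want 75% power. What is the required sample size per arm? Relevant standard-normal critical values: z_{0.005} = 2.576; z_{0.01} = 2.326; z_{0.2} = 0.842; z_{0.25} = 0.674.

For two independent groups with equal n: n = 2·((z_{α} + z_β) / d)².
z_{α} + z_β = 2.326 + 0.674 = 3.000.
n = 2 × (3.000 / 0.58)² = 2 × 5.172² = 2 × 26.75 = 53.5.
Round up to the next whole participant.

n = 54 per group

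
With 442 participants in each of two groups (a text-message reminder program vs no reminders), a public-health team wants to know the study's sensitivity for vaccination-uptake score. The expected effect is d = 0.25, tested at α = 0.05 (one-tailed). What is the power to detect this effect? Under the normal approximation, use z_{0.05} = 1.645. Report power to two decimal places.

power ≈ 0.98

For two equal groups, power = Φ(d·√(n/2) − z_{α}).
d·√(n/2) = 0.25 × √(442/2) = 0.25 × 14.866 = 3.717.
z_β = 3.717 − 1.645 = 2.072.
Power = Φ(2.072) = 0.981.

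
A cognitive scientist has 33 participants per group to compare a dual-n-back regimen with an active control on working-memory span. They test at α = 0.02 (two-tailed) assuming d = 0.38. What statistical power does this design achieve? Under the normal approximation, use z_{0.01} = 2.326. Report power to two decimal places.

power ≈ 0.22

For two equal groups, power = Φ(d·√(n/2) − z_{α/2}).
d·√(n/2) = 0.38 × √(33/2) = 0.38 × 4.062 = 1.544.
z_β = 1.544 − 2.326 = -0.782.
Power = Φ(-0.782) = 0.217.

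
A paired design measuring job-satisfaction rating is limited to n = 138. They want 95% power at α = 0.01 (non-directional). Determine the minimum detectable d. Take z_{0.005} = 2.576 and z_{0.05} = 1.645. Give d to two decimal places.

For a single sample (or paired design) of n = 138: d_min = (z_{α/2} + z_β)/√n.
z-sum = 2.576 + 1.645 = 4.221.
d_min = 4.221 / √138 = 4.221 / 11.747 = 0.359.

d_min ≈ 0.36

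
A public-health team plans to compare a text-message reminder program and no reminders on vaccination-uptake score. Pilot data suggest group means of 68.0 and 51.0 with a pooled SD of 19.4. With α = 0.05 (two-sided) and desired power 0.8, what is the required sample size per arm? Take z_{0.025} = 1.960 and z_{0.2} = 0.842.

n = 21 per group

Cohen's d = |M₁ − M₂| / SD_pooled = |68.0 − 51.0| / 19.4 = 17.0 / 19.4 = 0.876.
For two independent groups with equal n: n = 2·((z_{α/2} + z_β) / d)².
z_{α/2} + z_β = 1.960 + 0.842 = 2.802.
n = 2 × (2.802 / 0.876)² = 2 × 3.199² = 2 × 10.23 = 20.5.
Round up to the next whole participant.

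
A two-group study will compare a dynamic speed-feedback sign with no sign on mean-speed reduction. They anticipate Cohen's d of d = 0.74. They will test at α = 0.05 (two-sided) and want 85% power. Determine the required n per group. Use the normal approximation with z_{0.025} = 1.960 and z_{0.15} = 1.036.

n = 33 per group

For two independent groups with equal n: n = 2·((z_{α/2} + z_β) / d)².
z_{α/2} + z_β = 1.960 + 1.036 = 2.996.
n = 2 × (2.996 / 0.74)² = 2 × 4.049² = 2 × 16.39 = 32.8.
Round up to the next whole participant.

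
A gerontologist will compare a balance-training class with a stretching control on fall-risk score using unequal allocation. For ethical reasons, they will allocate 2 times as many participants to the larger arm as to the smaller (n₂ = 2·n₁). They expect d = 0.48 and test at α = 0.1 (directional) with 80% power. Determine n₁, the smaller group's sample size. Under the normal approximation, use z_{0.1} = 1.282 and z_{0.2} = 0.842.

With allocation ratio k = n₂/n₁ = 2, Var(x̄₁−x̄₂) = σ²(1/n₁ + 1/(k·n₁)) = σ²·(k+1)/(k·n₁).
So n₁ = (1 + 1/k)·((z_{α} + z_β)/d)² = 1.500 × (2.124/0.48)².
n₁ = 1.500 × 19.58 = 29.4.
Round up: n₁ = 30, giving n₂ = 2 × 30 = 60.

n₁ = 30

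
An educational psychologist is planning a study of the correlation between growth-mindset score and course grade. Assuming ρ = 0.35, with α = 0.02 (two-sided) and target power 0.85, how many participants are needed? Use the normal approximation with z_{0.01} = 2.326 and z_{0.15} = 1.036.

Fisher's z: C = ½·ln((1+r)/(1−r)) = ½·ln(2.0769) = 0.3654.
n = ((z_{α/2} + z_β)/C)² + 3.
(2.326 + 1.036) / 0.3654 = 3.362 / 0.3654 = 9.201.
n = 9.201² + 3 = 84.66 + 3 = 87.7.
Round up.

n = 88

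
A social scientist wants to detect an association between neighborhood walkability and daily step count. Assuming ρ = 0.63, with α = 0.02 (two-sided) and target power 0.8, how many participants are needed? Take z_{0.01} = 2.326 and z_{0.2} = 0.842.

Fisher's z: C = ½·ln((1+r)/(1−r)) = ½·ln(4.4054) = 0.7414.
n = ((z_{α/2} + z_β)/C)² + 3.
(2.326 + 0.842) / 0.7414 = 3.168 / 0.7414 = 4.273.
n = 4.273² + 3 = 18.26 + 3 = 21.3.
Round up.

n = 22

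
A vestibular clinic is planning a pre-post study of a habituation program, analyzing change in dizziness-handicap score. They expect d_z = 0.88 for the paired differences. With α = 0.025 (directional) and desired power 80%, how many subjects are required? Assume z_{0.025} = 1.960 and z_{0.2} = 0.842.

n = 11 pairs

For a paired (one-sample on differences) test: n = ((z_{α} + z_β) / d)².
z_{α} + z_β = 1.960 + 0.842 = 2.802.
n = (2.802 / 0.88)² = 3.184² = 10.14.
Round up.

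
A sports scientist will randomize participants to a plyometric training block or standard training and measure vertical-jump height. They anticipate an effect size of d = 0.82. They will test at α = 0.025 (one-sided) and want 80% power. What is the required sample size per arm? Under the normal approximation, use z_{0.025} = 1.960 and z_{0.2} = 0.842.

For two independent groups with equal n: n = 2·((z_{α} + z_β) / d)².
z_{α} + z_β = 1.960 + 0.842 = 2.802.
n = 2 × (2.802 / 0.82)² = 2 × 3.417² = 2 × 11.68 = 23.4.
Round up to the next whole participant.

n = 24 per group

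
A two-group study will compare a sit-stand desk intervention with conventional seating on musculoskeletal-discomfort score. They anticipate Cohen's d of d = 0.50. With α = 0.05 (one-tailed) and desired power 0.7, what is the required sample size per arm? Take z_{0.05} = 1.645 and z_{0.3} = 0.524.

For two independent groups with equal n: n = 2·((z_{α} + z_β) / d)².
z_{α} + z_β = 1.645 + 0.524 = 2.169.
n = 2 × (2.169 / 0.50)² = 2 × 4.338² = 2 × 18.82 = 37.6.
Round up to the next whole participant.

n = 38 per group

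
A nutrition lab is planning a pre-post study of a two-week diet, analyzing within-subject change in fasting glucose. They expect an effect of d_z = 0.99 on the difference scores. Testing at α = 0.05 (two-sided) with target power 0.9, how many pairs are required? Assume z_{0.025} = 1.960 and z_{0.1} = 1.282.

For a paired (one-sample on differences) test: n = ((z_{α/2} + z_β) / d)².
z_{α/2} + z_β = 1.960 + 1.282 = 3.242.
n = (3.242 / 0.99)² = 3.275² = 10.72.
Round up.

n = 11 pairs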